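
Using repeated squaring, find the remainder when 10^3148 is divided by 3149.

10^1 ≡ 10 (mod 3149)
10^2 ≡ 10^2 = 100 ≡ 100 (mod 3149)
10^4 ≡ 100^2 = 10000 ≡ 553 (mod 3149)
10^8 ≡ 553^2 = 305809 ≡ 356 (mod 3149)
10^16 ≡ 356^2 = 126736 ≡ 776 (mod 3149)
10^32 ≡ 776^2 = 602176 ≡ 717 (mod 3149)
10^64 ≡ 717^2 = 514089 ≡ 802 (mod 3149)
10^128 ≡ 802^2 = 643204 ≡ 808 (mod 3149)
10^256 ≡ 808^2 = 652864 ≡ 1021 (mod 3149)
10^512 ≡ 1021^2 = 1042441 ≡ 122 (mod 3149)
10^1024 ≡ 122^2 = 14884 ≡ 2288 (mod 3149)
10^2048 ≡ 2288^2 = 5234944 ≡ 1306 (mod 3149)
3148 = 2048 + 1024 + 64 + 8 + 4 in binary powers of 2.
So 10^3148 ≡ 1306 · 2288 · 802 · 356 · 553 ≡ 488 (mod 3149).
Since 488 ≠ 1, base 10 is a Fermat witness: 3149 is composite.

488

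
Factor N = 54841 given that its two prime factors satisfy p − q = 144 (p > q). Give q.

173

Since p = q + 144, we have 54841 = q(q + 144), so q² + 144q − 54841 = 0.
Discriminant: 144² + 4·54841 = 20736 + 219364 = 240100; √240100 = 490.
q = (−144 + 490)/2 = 173, and p = q + 144 = 317.
Check: 173 · 317 = 54841.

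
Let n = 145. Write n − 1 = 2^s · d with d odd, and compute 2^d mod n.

145 − 1 = 144 = 2^4 · 9, so d = 9.
2^1 ≡ 2 (mod 145)
2^2 ≡ 2^2 = 4 ≡ 4 (mod 145)
2^4 ≡ 4^2 = 16 ≡ 16 (mod 145)
2^8 ≡ 16^2 = 256 ≡ 111 (mod 145)
9 = 8 + 1 in binary powers of 2.
So 2^9 ≡ 111 · 2 ≡ 77 (mod 145).
Squaring chain: 77 → 129 → 111 → 141; never reaches −1, so base 2 is a Miller–Rabin witness that 145 is composite.

77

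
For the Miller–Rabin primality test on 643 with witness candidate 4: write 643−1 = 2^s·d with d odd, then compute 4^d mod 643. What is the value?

1

643 − 1 = 642 = 2^1 · 321, so d = 321.
4^1 ≡ 4 (mod 643)
4^2 ≡ 4^2 = 16 ≡ 16 (mod 643)
4^4 ≡ 16^2 = 256 ≡ 256 (mod 643)
4^8 ≡ 256^2 = 65536 ≡ 593 (mod 643)
4^16 ≡ 593^2 = 351649 ≡ 571 (mod 643)
4^32 ≡ 571^2 = 326041 ≡ 40 (mod 643)
4^64 ≡ 40^2 = 1600 ≡ 314 (mod 643)
4^128 ≡ 314^2 = 98596 ≡ 217 (mod 643)
4^256 ≡ 217^2 = 47089 ≡ 150 (mod 643)
321 = 256 + 64 + 1 in binary powers of 2.
So 4^321 ≡ 150 · 314 · 4 ≡ 1 (mod 643).
Since 4^d ≡ 1 (mod 643), base 4 does not prove 643 composite.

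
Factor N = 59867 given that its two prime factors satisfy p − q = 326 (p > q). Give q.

131

Since p = q + 326, we have 59867 = q(q + 326), so q² + 326q − 59867 = 0.
Discriminant: 326² + 4·59867 = 106276 + 239468 = 345744; √345744 = 588.
q = (−326 + 588)/2 = 131, and p = q + 326 = 457.
Check: 131 · 457 = 59867.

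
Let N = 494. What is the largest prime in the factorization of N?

19

494 = 2 · 247
247 = 13 · 19
19 is prime.
So 494 = 2 · 13 · 19; the largest prime factor is 19.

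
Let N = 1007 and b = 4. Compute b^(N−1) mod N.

4^1 ≡ 4 (mod 1007)
4^2 ≡ 4^2 = 16 ≡ 16 (mod 1007)
4^4 ≡ 16^2 = 256 ≡ 256 (mod 1007)
4^8 ≡ 256^2 = 65536 ≡ 81 (mod 1007)
4^16 ≡ 81^2 = 6561 ≡ 519 (mod 1007)
4^32 ≡ 519^2 = 269361 ≡ 492 (mod 1007)
4^64 ≡ 492^2 = 242064 ≡ 384 (mod 1007)
4^128 ≡ 384^2 = 147456 ≡ 434 (mod 1007)
4^256 ≡ 434^2 = 188356 ≡ 47 (mod 1007)
4^512 ≡ 47^2 = 2209 ≡ 195 (mod 1007)
1006 = 512 + 256 + 128 + 64 + 32 + 8 + 4 + 2 in binary powers of 2.
So 4^1006 ≡ 195 · 47 · 434 · 384 · 492 · 81 · 256 · 16 ≡ 937 (mod 1007).
Since 937 ≠ 1, base 4 is a Fermat witness: 1007 is composite.

937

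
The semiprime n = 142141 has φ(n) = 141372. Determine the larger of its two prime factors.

φ(n) = (p−1)(q−1) = n − (p+q) + 1, so p + q = 142141 − 141372 + 1 = 770.
p and q are the roots of t² − 770t + 142141 = 0.
Discriminant: 770² − 4·142141 = 592900 − 568564 = 24336; √24336 = 156.
q = (770 − 156)/2 = 307, p = (770 + 156)/2 = 463.
Check: 307 · 463 = 142141.

463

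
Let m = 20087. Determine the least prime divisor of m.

53

20087 is odd.
Digit sum 17, not divisible by 3.
Ends in 7: not divisible by 5.
7: 20087 = 7·2869 + 4
11: 20087 = 11·1826 + 1
13: 20087 = 13·1545 + 2
17: 20087 = 17·1181 + 10
19: 20087 = 19·1057 + 4
23: 20087 = 23·873 + 8
29: 20087 = 29·692 + 19
31: 20087 = 31·647 + 30
37: 20087 = 37·542 + 33
41: 20087 = 41·489 + 38
43: 20087 = 43·467 + 6
47: 20087 = 47·427 + 18
53: 20087 = 53·379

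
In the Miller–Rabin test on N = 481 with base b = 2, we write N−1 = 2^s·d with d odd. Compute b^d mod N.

60

481 − 1 = 480 = 2^5 · 15, so d = 15.
2^1 ≡ 2 (mod 481)
2^2 ≡ 2^2 = 4 ≡ 4 (mod 481)
2^4 ≡ 4^2 = 16 ≡ 16 (mod 481)
2^8 ≡ 16^2 = 256 ≡ 256 (mod 481)
15 = 8 + 4 + 2 + 1 in binary powers of 2.
So 2^15 ≡ 256 · 16 · 4 · 2 ≡ 60 (mod 481).
Squaring chain: 60 → 233 → 417 → 248 → 417; never reaches −1, so base 2 is a Miller–Rabin witness that 481 is composite.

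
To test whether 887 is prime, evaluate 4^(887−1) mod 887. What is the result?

4^1 ≡ 4 (mod 887)
4^2 ≡ 4^2 = 16 ≡ 16 (mod 887)
4^4 ≡ 16^2 = 256 ≡ 256 (mod 887)
4^8 ≡ 256^2 = 65536 ≡ 785 (mod 887)
4^16 ≡ 785^2 = 616225 ≡ 647 (mod 887)
4^32 ≡ 647^2 = 418609 ≡ 832 (mod 887)
4^64 ≡ 832^2 = 692224 ≡ 364 (mod 887)
4^128 ≡ 364^2 = 132496 ≡ 333 (mod 887)
4^256 ≡ 333^2 = 110889 ≡ 14 (mod 887)
4^512 ≡ 14^2 = 196 ≡ 196 (mod 887)
886 = 512 + 256 + 64 + 32 + 16 + 4 + 2 in binary powers of 2.
So 4^886 ≡ 196 · 14 · 364 · 832 · 647 · 256 · 16 ≡ 1 (mod 887).
Since the result is 1, base 4 gives no evidence that 887 is composite.

1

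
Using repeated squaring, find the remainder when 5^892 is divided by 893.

613

5^1 ≡ 5 (mod 893)
5^2 ≡ 5^2 = 25 ≡ 25 (mod 893)
5^4 ≡ 25^2 = 625 ≡ 625 (mod 893)
5^8 ≡ 625^2 = 390625 ≡ 384 (mod 893)
5^16 ≡ 384^2 = 147456 ≡ 111 (mod 893)
5^32 ≡ 111^2 = 12321 ≡ 712 (mod 893)
5^64 ≡ 712^2 = 506944 ≡ 613 (mod 893)
5^128 ≡ 613^2 = 375769 ≡ 709 (mod 893)
5^256 ≡ 709^2 = 502681 ≡ 815 (mod 893)
5^512 ≡ 815^2 = 664225 ≡ 726 (mod 893)
892 = 512 + 256 + 64 + 32 + 16 + 8 + 4 in binary powers of 2.
So 5^892 ≡ 726 · 815 · 613 · 712 · 111 · 384 · 625 ≡ 613 (mod 893).
Since 613 ≠ 1, base 5 is a Fermat witness: 893 is composite.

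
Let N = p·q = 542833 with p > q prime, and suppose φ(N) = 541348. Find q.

647

φ(n) = (p−1)(q−1) = n − (p+q) + 1, so p + q = 542833 − 541348 + 1 = 1486.
p and q are the roots of t² − 1486t + 542833 = 0.
Discriminant: 1486² − 4·542833 = 2208196 − 2171332 = 36864; √36864 = 192.
q = (1486 − 192)/2 = 647, p = (1486 + 192)/2 = 839.
Check: 647 · 839 = 542833.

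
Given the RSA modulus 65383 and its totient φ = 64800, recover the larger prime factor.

φ(n) = (p−1)(q−1) = n − (p+q) + 1, so p + q = 65383 − 64800 + 1 = 584.
p and q are the roots of t² − 584t + 65383 = 0.
Discriminant: 584² − 4·65383 = 341056 − 261532 = 79524; √79524 = 282.
q = (584 − 282)/2 = 151, p = (584 + 282)/2 = 433.
Check: 151 · 433 = 65383.

433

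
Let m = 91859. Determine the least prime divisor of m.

91859 is odd.
Digit sum 32, not divisible by 3.
Ends in 9: not divisible by 5.
7: 91859 = 7·13122 + 5
11: 91859 = 11·8350 + 9
13: 91859 = 13·7066 + 1
17: 91859 = 17·5403 + 8
19: 91859 = 19·4834 + 13
23: 91859 = 23·3993 + 20
29: 91859 = 29·3167 + 16
31: 91859 = 31·2963 + 6
37: 91859 = 37·2482 + 25
41: 91859 = 41·2240 + 19
43: 91859 = 43·2136 + 11
47: 91859 = 47·1954 + 21
53: 91859 = 53·1733 + 10
59: 91859 = 59·1556 + 55
61: 91859 = 61·1505 + 54
67: 91859 = 67·1371 + 2
71: 91859 = 71·1293 + 56
73: 91859 = 73·1258 + 25
79: 91859 = 79·1162 + 61
83: 91859 = 83·1106 + 61
89: 91859 = 89·1032 + 11
97: 91859 = 97·947

97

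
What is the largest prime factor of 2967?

2967 = 3 · 989
989 = 23 · 43
43 is prime.
So 2967 = 3 · 23 · 43; the largest prime factor is 43.

43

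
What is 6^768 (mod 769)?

6^1 ≡ 6 (mod 769)
6^2 ≡ 6^2 = 36 ≡ 36 (mod 769)
6^4 ≡ 36^2 = 1296 ≡ 527 (mod 769)
6^8 ≡ 527^2 = 277729 ≡ 120 (mod 769)
6^16 ≡ 120^2 = 14400 ≡ 558 (mod 769)
6^32 ≡ 558^2 = 311364 ≡ 688 (mod 769)
6^64 ≡ 688^2 = 473344 ≡ 409 (mod 769)
6^128 ≡ 409^2 = 167281 ≡ 408 (mod 769)
6^256 ≡ 408^2 = 166464 ≡ 360 (mod 769)
6^512 ≡ 360^2 = 129600 ≡ 408 (mod 769)
768 = 512 + 256 in binary powers of 2.
So 6^768 ≡ 408 · 360 ≡ 1 (mod 769).
Since the result is 1, base 6 gives no evidence that 769 is composite.

1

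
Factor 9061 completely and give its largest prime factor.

41

9061 = 13 · 697
697 = 17 · 41
41 is prime.
So 9061 = 13 · 17 · 41; the largest prime factor is 41.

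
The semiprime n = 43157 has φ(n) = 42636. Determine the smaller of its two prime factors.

φ(n) = (p−1)(q−1) = n − (p+q) + 1, so p + q = 43157 − 42636 + 1 = 522.
p and q are the roots of t² − 522t + 43157 = 0.
Discriminant: 522² − 4·43157 = 272484 − 172628 = 99856; √99856 = 316.
q = (522 − 316)/2 = 103, p = (522 + 316)/2 = 419.
Check: 103 · 419 = 43157.

103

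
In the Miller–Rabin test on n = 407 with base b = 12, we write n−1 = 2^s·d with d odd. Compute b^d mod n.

155

407 − 1 = 406 = 2^1 · 203, so d = 203.
12^1 ≡ 12 (mod 407)
12^2 ≡ 12^2 = 144 ≡ 144 (mod 407)
12^4 ≡ 144^2 = 20736 ≡ 386 (mod 407)
12^8 ≡ 386^2 = 148996 ≡ 34 (mod 407)
12^16 ≡ 34^2 = 1156 ≡ 342 (mod 407)
12^32 ≡ 342^2 = 116964 ≡ 155 (mod 407)
12^64 ≡ 155^2 = 24025 ≡ 12 (mod 407)
12^128 ≡ 12^2 = 144 ≡ 144 (mod 407)
203 = 128 + 64 + 8 + 2 + 1 in binary powers of 2.
So 12^203 ≡ 144 · 12 · 34 · 144 · 12 ≡ 155 (mod 407).
Squaring chain: 155; never reaches −1, so base 12 is a Miller–Rabin witness that 407 is composite.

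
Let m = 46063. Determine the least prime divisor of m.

46063 is odd.
Digit sum 19, not divisible by 3.
Ends in 3: not divisible by 5.
7: 46063 = 7·6580 + 3
11: 46063 = 11·4187 + 6
13: 46063 = 13·3543 + 4
17: 46063 = 17·2709 + 10
19: 46063 = 19·2424 + 7
23: 46063 = 23·2002 + 17
29: 46063 = 29·1588 + 11
31: 46063 = 31·1485 + 28
37: 46063 = 37·1244 + 35
41: 46063 = 41·1123 + 20
43: 46063 = 43·1071 + 10
47: 46063 = 47·980 + 3
53: 46063 = 53·869 + 6
59: 46063 = 59·780 + 43
61: 46063 = 61·755 + 8
67: 46063 = 67·687 + 34
71: 46063 = 71·648 + 55
73: 46063 = 73·631

73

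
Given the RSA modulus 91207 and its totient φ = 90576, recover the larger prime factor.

φ(n) = (p−1)(q−1) = n − (p+q) + 1, so p + q = 91207 − 90576 + 1 = 632.
p and q are the roots of t² − 632t + 91207 = 0.
Discriminant: 632² − 4·91207 = 399424 − 364828 = 34596; √34596 = 186.
q = (632 − 186)/2 = 223, p = (632 + 186)/2 = 409.
Check: 223 · 409 = 91207.

409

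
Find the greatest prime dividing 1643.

1643 = 31 · 53
53 is prime.
So 1643 = 31 · 53; the largest prime factor is 53.

53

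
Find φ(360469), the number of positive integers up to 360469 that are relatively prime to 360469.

Factor: 360469 = 43 · 83 · 101.
φ(360469) = (43−1) · (83−1) · (101−1) = 42 · 82 · 100 = 344400.

344400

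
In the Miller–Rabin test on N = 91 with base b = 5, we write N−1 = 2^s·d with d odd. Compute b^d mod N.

91 − 1 = 90 = 2^1 · 45, so d = 45.
5^1 ≡ 5 (mod 91)
5^2 ≡ 5^2 = 25 ≡ 25 (mod 91)
5^4 ≡ 25^2 = 625 ≡ 79 (mod 91)
5^8 ≡ 79^2 = 6241 ≡ 53 (mod 91)
5^16 ≡ 53^2 = 2809 ≡ 79 (mod 91)
5^32 ≡ 79^2 = 6241 ≡ 53 (mod 91)
45 = 32 + 8 + 4 + 1 in binary powers of 2.
So 5^45 ≡ 53 · 53 · 79 · 5 ≡ 83 (mod 91).
Squaring chain: 83; never reaches −1, so base 5 is a Miller–Rabin witness that 91 is composite.

83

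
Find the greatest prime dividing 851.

851 = 23 · 37
37 is prime.
So 851 = 23 · 37; the largest prime factor is 37.

37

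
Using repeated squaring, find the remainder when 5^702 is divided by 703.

5^1 ≡ 5 (mod 703)
5^2 ≡ 5^2 = 25 ≡ 25 (mod 703)
5^4 ≡ 25^2 = 625 ≡ 625 (mod 703)
5^8 ≡ 625^2 = 390625 ≡ 460 (mod 703)
5^16 ≡ 460^2 = 211600 ≡ 700 (mod 703)
5^32 ≡ 700^2 = 490000 ≡ 9 (mod 703)
5^64 ≡ 9^2 = 81 ≡ 81 (mod 703)
5^128 ≡ 81^2 = 6561 ≡ 234 (mod 703)
5^256 ≡ 234^2 = 54756 ≡ 625 (mod 703)
5^512 ≡ 625^2 = 390625 ≡ 460 (mod 703)
702 = 512 + 128 + 32 + 16 + 8 + 4 + 2 in binary powers of 2.
So 5^702 ≡ 460 · 234 · 9 · 700 · 460 · 625 · 25 ≡ 628 (mod 703).
Since 628 ≠ 1, base 5 is a Fermat witness: 703 is composite.

628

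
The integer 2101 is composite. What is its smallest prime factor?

2101 is odd.
Digit sum 4, not divisible by 3.
Ends in 1: not divisible by 5.
7: 2101 = 7·300 + 1
11: 2101 = 11·191

11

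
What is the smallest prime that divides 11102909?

11102909 is odd.
Digit sum 23, not divisible by 3.
Ends in 9: not divisible by 5.
7: 11102909 = 7·1586129 + 6
11: 11102909 = 11·1009355 + 4
13: 11102909 = 13·854069 + 12
17: 11102909 = 17·653112 + 5
19: 11102909 = 19·584363 + 12
23: 11102909 = 23·482735 + 4
29: 11102909 = 29·382858 + 27
31: 11102909 = 31·358158 + 11
37: 11102909 = 37·300078 + 23
41: 11102909 = 41·270802 + 27
43: 11102909 = 43·258207 + 8
47: 11102909 = 47·236232 + 5
53: 11102909 = 53·209488 + 45
59: 11102909 = 59·188184 + 53
61: 11102909 = 61·182014 + 55
67: 11102909 = 67·165715 + 4
71: 11102909 = 71·156379

71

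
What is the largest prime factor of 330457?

89

330457 = 47 · 7031
7031 = 79 · 89
89 is prime.
So 330457 = 47 · 79 · 89; the largest prime factor is 89.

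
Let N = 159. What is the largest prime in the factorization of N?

53

159 = 3 · 53
53 is prime.
So 159 = 3 · 53; the largest prime factor is 53.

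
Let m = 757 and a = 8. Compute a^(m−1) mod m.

8^1 ≡ 8 (mod 757)
8^2 ≡ 8^2 = 64 ≡ 64 (mod 757)
8^4 ≡ 64^2 = 4096 ≡ 311 (mod 757)
8^8 ≡ 311^2 = 96721 ≡ 582 (mod 757)
8^16 ≡ 582^2 = 338724 ≡ 345 (mod 757)
8^32 ≡ 345^2 = 119025 ≡ 176 (mod 757)
8^64 ≡ 176^2 = 30976 ≡ 696 (mod 757)
8^128 ≡ 696^2 = 484416 ≡ 693 (mod 757)
8^256 ≡ 693^2 = 480249 ≡ 311 (mod 757)
8^512 ≡ 311^2 = 96721 ≡ 582 (mod 757)
756 = 512 + 128 + 64 + 32 + 16 + 4 in binary powers of 2.
So 8^756 ≡ 582 · 693 · 696 · 176 · 345 · 311 ≡ 1 (mod 757).
Since the result is 1, base 8 gives no evidence that 757 is composite.

1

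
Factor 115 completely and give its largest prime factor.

23

115 = 5 · 23
23 is prime.
So 115 = 5 · 23; the largest prime factor is 23.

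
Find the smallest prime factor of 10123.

10123 is odd.
Digit sum 7, not divisible by 3.
Ends in 3: not divisible by 5.
7: 10123 = 7·1446 + 1
11: 10123 = 11·920 + 3
13: 10123 = 13·778 + 9
17: 10123 = 17·595 + 8
19: 10123 = 19·532 + 15
23: 10123 = 23·440 + 3
29: 10123 = 29·349 + 2
31: 10123 = 31·326 + 17
37: 10123 = 37·273 + 22
41: 10123 = 41·246 + 37
43: 10123 = 43·235 + 18
47: 10123 = 47·215 + 18
53: 10123 = 53·191

53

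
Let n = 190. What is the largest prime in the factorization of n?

19

190 = 2 · 95
95 = 5 · 19
19 is prime.
So 190 = 2 · 5 · 19; the largest prime factor is 19.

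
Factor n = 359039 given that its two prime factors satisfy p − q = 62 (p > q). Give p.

631

Since p = q + 62, we have 359039 = q(q + 62), so q² + 62q − 359039 = 0.
Discriminant: 62² + 4·359039 = 3844 + 1436156 = 1440000; √1440000 = 1200.
q = (−62 + 1200)/2 = 569, and p = q + 62 = 631.
Check: 569 · 631 = 359039.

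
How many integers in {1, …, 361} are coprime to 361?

Factor: 361 = 19^2.
φ(361) = 19^1·(19−1) = 342.

342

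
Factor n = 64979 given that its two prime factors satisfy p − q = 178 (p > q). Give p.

359

Since p = q + 178, we have 64979 = q(q + 178), so q² + 178q − 64979 = 0.
Discriminant: 178² + 4·64979 = 31684 + 259916 = 291600; √291600 = 540.
q = (−178 + 540)/2 = 181, and p = q + 178 = 359.
Check: 181 · 359 = 64979.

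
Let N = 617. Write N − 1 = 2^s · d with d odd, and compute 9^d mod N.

617 − 1 = 616 = 2^3 · 77, so d = 77.
9^1 ≡ 9 (mod 617)
9^2 ≡ 9^2 = 81 ≡ 81 (mod 617)
9^4 ≡ 81^2 = 6561 ≡ 391 (mod 617)
9^8 ≡ 391^2 = 152881 ≡ 482 (mod 617)
9^16 ≡ 482^2 = 232324 ≡ 332 (mod 617)
9^32 ≡ 332^2 = 110224 ≡ 398 (mod 617)
9^64 ≡ 398^2 = 158404 ≡ 452 (mod 617)
77 = 64 + 8 + 4 + 1 in binary powers of 2.
So 9^77 ≡ 452 · 482 · 391 · 9 ≡ 194 (mod 617).
Squaring chain: 194 → 616 → 1; reaches −1, so base 9 does not prove 617 composite.

194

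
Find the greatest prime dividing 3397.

79

3397 = 43 · 79
79 is prime.
So 3397 = 43 · 79; the largest prime factor is 79.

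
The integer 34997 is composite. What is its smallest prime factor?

34997 is odd.
Digit sum 32, not divisible by 3.
Ends in 7: not divisible by 5.
7: 34997 = 7·4999 + 4
11: 34997 = 11·3181 + 6
13: 34997 = 13·2692 + 1
17: 34997 = 17·2058 + 11
19: 34997 = 19·1841 + 18
23: 34997 = 23·1521 + 14
29: 34997 = 29·1206 + 23
31: 34997 = 31·1128 + 29
37: 34997 = 37·945 + 32
41: 34997 = 41·853 + 24
43: 34997 = 43·813 + 38
47: 34997 = 47·744 + 29
53: 34997 = 53·660 + 17
59: 34997 = 59·593 + 10
61: 34997 = 61·573 + 44
67: 34997 = 67·522 + 23
71: 34997 = 71·492 + 65
73: 34997 = 73·479 + 30
79: 34997 = 79·443

79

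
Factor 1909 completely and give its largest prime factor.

1909 = 23 · 83
83 is prime.
So 1909 = 23 · 83; the largest prime factor is 83.

83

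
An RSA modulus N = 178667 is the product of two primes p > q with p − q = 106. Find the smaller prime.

Since p = q + 106, we have 178667 = q(q + 106), so q² + 106q − 178667 = 0.
Discriminant: 106² + 4·178667 = 11236 + 714668 = 725904; √725904 = 852.
q = (−106 + 852)/2 = 373, and p = q + 106 = 479.
Check: 373 · 479 = 178667.

373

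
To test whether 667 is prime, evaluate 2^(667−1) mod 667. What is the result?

2^1 ≡ 2 (mod 667)
2^2 ≡ 2^2 = 4 ≡ 4 (mod 667)
2^4 ≡ 4^2 = 16 ≡ 16 (mod 667)
2^8 ≡ 16^2 = 256 ≡ 256 (mod 667)
2^16 ≡ 256^2 = 65536 ≡ 170 (mod 667)
2^32 ≡ 170^2 = 28900 ≡ 219 (mod 667)
2^64 ≡ 219^2 = 47961 ≡ 604 (mod 667)
2^128 ≡ 604^2 = 364816 ≡ 634 (mod 667)
2^256 ≡ 634^2 = 401956 ≡ 422 (mod 667)
2^512 ≡ 422^2 = 178084 ≡ 662 (mod 667)
666 = 512 + 128 + 16 + 8 + 2 in binary powers of 2.
So 2^666 ≡ 662 · 634 · 170 · 256 · 4 ≡ 179 (mod 667).
Since 179 ≠ 1, base 2 is a Fermat witness: 667 is composite.

179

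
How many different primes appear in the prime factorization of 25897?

3

25897 = 19 · 1363
1363 = 29 · 47
25897 = 19 · 29 · 47, which has 3 distinct prime factors.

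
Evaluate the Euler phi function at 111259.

Factor: 111259 = 31 · 37 · 97.
φ(111259) = (31−1) · (37−1) · (97−1) = 30 · 36 · 96 = 103680.

103680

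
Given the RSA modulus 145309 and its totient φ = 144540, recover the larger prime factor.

φ(n) = (p−1)(q−1) = n − (p+q) + 1, so p + q = 145309 − 144540 + 1 = 770.
p and q are the roots of t² − 770t + 145309 = 0.
Discriminant: 770² − 4·145309 = 592900 − 581236 = 11664; √11664 = 108.
q = (770 − 108)/2 = 331, p = (770 + 108)/2 = 439.
Check: 331 · 439 = 145309.

439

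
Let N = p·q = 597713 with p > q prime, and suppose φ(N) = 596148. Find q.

φ(n) = (p−1)(q−1) = n − (p+q) + 1, so p + q = 597713 − 596148 + 1 = 1566.
p and q are the roots of t² − 1566t + 597713 = 0.
Discriminant: 1566² − 4·597713 = 2452356 − 2390852 = 61504; √61504 = 248.
q = (1566 − 248)/2 = 659, p = (1566 + 248)/2 = 907.
Check: 659 · 907 = 597713.

659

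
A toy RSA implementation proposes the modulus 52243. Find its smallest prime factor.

89

52243 is odd.
Digit sum 16, not divisible by 3.
Ends in 3: not divisible by 5.
7: 52243 = 7·7463 + 2
11: 52243 = 11·4749 + 4
13: 52243 = 13·4018 + 9
17: 52243 = 17·3073 + 2
19: 52243 = 19·2749 + 12
23: 52243 = 23·2271 + 10
29: 52243 = 29·1801 + 14
31: 52243 = 31·1685 + 8
37: 52243 = 37·1411 + 36
41: 52243 = 41·1274 + 9
43: 52243 = 43·1214 + 41
47: 52243 = 47·1111 + 26
53: 52243 = 53·985 + 38
59: 52243 = 59·885 + 28
61: 52243 = 61·856 + 27
67: 52243 = 67·779 + 50
71: 52243 = 71·735 + 58
73: 52243 = 73·715 + 48
79: 52243 = 79·661 + 24
83: 52243 = 83·629 + 36
89: 52243 = 89·587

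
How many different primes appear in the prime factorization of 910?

4

910 = 2 · 455
455 = 5 · 91
91 = 7 · 13
910 = 2 · 5 · 7 · 13, which has 4 distinct prime factors.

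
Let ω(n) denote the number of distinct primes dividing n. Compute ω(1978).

1978 = 2 · 989
989 = 23 · 43
1978 = 2 · 23 · 43, which has 3 distinct prime factors.

3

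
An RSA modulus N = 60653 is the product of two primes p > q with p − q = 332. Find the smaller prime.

Since p = q + 332, we have 60653 = q(q + 332), so q² + 332q − 60653 = 0.
Discriminant: 332² + 4·60653 = 110224 + 242612 = 352836; √352836 = 594.
q = (−332 + 594)/2 = 131, and p = q + 332 = 463.
Check: 131 · 463 = 60653.

131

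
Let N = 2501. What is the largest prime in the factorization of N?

2501 = 41 · 61
61 is prime.
So 2501 = 41 · 61; the largest prime factor is 61.

61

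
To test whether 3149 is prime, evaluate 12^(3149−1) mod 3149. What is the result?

2179

12^1 ≡ 12 (mod 3149)
12^2 ≡ 12^2 = 144 ≡ 144 (mod 3149)
12^4 ≡ 144^2 = 20736 ≡ 1842 (mod 3149)
12^8 ≡ 1842^2 = 3392964 ≡ 1491 (mod 3149)
12^16 ≡ 1491^2 = 2223081 ≡ 3036 (mod 3149)
12^32 ≡ 3036^2 = 9217296 ≡ 173 (mod 3149)
12^64 ≡ 173^2 = 29929 ≡ 1588 (mod 3149)
12^128 ≡ 1588^2 = 2521744 ≡ 2544 (mod 3149)
12^256 ≡ 2544^2 = 6471936 ≡ 741 (mod 3149)
12^512 ≡ 741^2 = 549081 ≡ 1155 (mod 3149)
12^1024 ≡ 1155^2 = 1334025 ≡ 1998 (mod 3149)
12^2048 ≡ 1998^2 = 3992004 ≡ 2221 (mod 3149)
3148 = 2048 + 1024 + 64 + 8 + 4 in binary powers of 2.
So 12^3148 ≡ 2221 · 1998 · 1588 · 1491 · 1842 ≡ 2179 (mod 3149).
Since 2179 ≠ 1, base 12 is a Fermat witness: 3149 is composite.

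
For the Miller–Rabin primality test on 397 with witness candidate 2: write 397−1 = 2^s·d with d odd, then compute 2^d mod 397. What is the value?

397 − 1 = 396 = 2^2 · 99, so d = 99.
2^1 ≡ 2 (mod 397)
2^2 ≡ 2^2 = 4 ≡ 4 (mod 397)
2^4 ≡ 4^2 = 16 ≡ 16 (mod 397)
2^8 ≡ 16^2 = 256 ≡ 256 (mod 397)
2^16 ≡ 256^2 = 65536 ≡ 31 (mod 397)
2^32 ≡ 31^2 = 961 ≡ 167 (mod 397)
2^64 ≡ 167^2 = 27889 ≡ 99 (mod 397)
99 = 64 + 32 + 2 + 1 in binary powers of 2.
So 2^99 ≡ 99 · 167 · 4 · 2 ≡ 63 (mod 397).
Squaring chain: 63 → 396; reaches −1, so base 2 does not prove 397 composite.

63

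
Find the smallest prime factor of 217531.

217531 is odd.
Digit sum 19, not divisible by 3.
Ends in 1: not divisible by 5.
7: 217531 = 7·31075 + 6
11: 217531 = 11·19775 + 6
13: 217531 = 13·16733 + 2
17: 217531 = 17·12795 + 16
19: 217531 = 19·11449

19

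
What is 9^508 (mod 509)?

9^1 ≡ 9 (mod 509)
9^2 ≡ 9^2 = 81 ≡ 81 (mod 509)
9^4 ≡ 81^2 = 6561 ≡ 453 (mod 509)
9^8 ≡ 453^2 = 205209 ≡ 82 (mod 509)
9^16 ≡ 82^2 = 6724 ≡ 107 (mod 509)
9^32 ≡ 107^2 = 11449 ≡ 251 (mod 509)
9^64 ≡ 251^2 = 63001 ≡ 394 (mod 509)
9^128 ≡ 394^2 = 155236 ≡ 500 (mod 509)
9^256 ≡ 500^2 = 250000 ≡ 81 (mod 509)
508 = 256 + 128 + 64 + 32 + 16 + 8 + 4 in binary powers of 2.
So 9^508 ≡ 81 · 500 · 394 · 251 · 107 · 82 · 453 ≡ 1 (mod 509).
Since the result is 1, base 9 gives no evidence that 509 is composite.

1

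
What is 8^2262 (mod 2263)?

1242

8^1 ≡ 8 (mod 2263)
8^2 ≡ 8^2 = 64 ≡ 64 (mod 2263)
8^4 ≡ 64^2 = 4096 ≡ 1833 (mod 2263)
8^8 ≡ 1833^2 = 3359889 ≡ 1597 (mod 2263)
8^16 ≡ 1597^2 = 2550409 ≡ 8 (mod 2263)
8^32 ≡ 8^2 = 64 ≡ 64 (mod 2263)
8^64 ≡ 64^2 = 4096 ≡ 1833 (mod 2263)
8^128 ≡ 1833^2 = 3359889 ≡ 1597 (mod 2263)
8^256 ≡ 1597^2 = 2550409 ≡ 8 (mod 2263)
8^512 ≡ 8^2 = 64 ≡ 64 (mod 2263)
8^1024 ≡ 64^2 = 4096 ≡ 1833 (mod 2263)
8^2048 ≡ 1833^2 = 3359889 ≡ 1597 (mod 2263)
2262 = 2048 + 128 + 64 + 16 + 4 + 2 in binary powers of 2.
So 8^2262 ≡ 1597 · 1597 · 1833 · 8 · 1833 · 64 ≡ 1242 (mod 2263).
Since 1242 ≠ 1, base 8 is a Fermat witness: 2263 is composite.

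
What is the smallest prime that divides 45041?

73

45041 is odd.
Digit sum 14, not divisible by 3.
Ends in 1: not divisible by 5.
7: 45041 = 7·6434 + 3
11: 45041 = 11·4094 + 7
13: 45041 = 13·3464 + 9
17: 45041 = 17·2649 + 8
19: 45041 = 19·2370 + 11
23: 45041 = 23·1958 + 7
29: 45041 = 29·1553 + 4
31: 45041 = 31·1452 + 29
37: 45041 = 37·1217 + 12
41: 45041 = 41·1098 + 23
43: 45041 = 43·1047 + 20
47: 45041 = 47·958 + 15
53: 45041 = 53·849 + 44
59: 45041 = 59·763 + 24
61: 45041 = 61·738 + 23
67: 45041 = 67·672 + 17
71: 45041 = 71·634 + 27
73: 45041 = 73·617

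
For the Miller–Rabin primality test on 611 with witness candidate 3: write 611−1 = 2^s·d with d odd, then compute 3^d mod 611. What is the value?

611 − 1 = 610 = 2^1 · 305, so d = 305.
3^1 ≡ 3 (mod 611)
3^2 ≡ 3^2 = 9 ≡ 9 (mod 611)
3^4 ≡ 9^2 = 81 ≡ 81 (mod 611)
3^8 ≡ 81^2 = 6561 ≡ 451 (mod 611)
3^16 ≡ 451^2 = 203401 ≡ 549 (mod 611)
3^32 ≡ 549^2 = 301401 ≡ 178 (mod 611)
3^64 ≡ 178^2 = 31684 ≡ 523 (mod 611)
3^128 ≡ 523^2 = 273529 ≡ 412 (mod 611)
3^256 ≡ 412^2 = 169744 ≡ 497 (mod 611)
305 = 256 + 32 + 16 + 1 in binary powers of 2.
So 3^305 ≡ 497 · 178 · 549 · 3 ≡ 165 (mod 611).
Squaring chain: 165; never reaches −1, so base 3 is a Miller–Rabin witness that 611 is composite.

165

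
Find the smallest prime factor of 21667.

47

21667 is odd.
Digit sum 22, not divisible by 3.
Ends in 7: not divisible by 5.
7: 21667 = 7·3095 + 2
11: 21667 = 11·1969 + 8
13: 21667 = 13·1666 + 9
17: 21667 = 17·1274 + 9
19: 21667 = 19·1140 + 7
23: 21667 = 23·942 + 1
29: 21667 = 29·747 + 4
31: 21667 = 31·698 + 29
37: 21667 = 37·585 + 22
41: 21667 = 41·528 + 19
43: 21667 = 43·503 + 38
47: 21667 = 47·461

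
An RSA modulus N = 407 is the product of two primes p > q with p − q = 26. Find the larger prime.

Since p = q + 26, we have 407 = q(q + 26), so q² + 26q − 407 = 0.
Discriminant: 26² + 4·407 = 676 + 1628 = 2304; √2304 = 48.
q = (−26 + 48)/2 = 11, and p = q + 26 = 37.
Check: 11 · 37 = 407.

37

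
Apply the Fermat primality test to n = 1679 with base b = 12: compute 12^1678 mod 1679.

653

12^1 ≡ 12 (mod 1679)
12^2 ≡ 12^2 = 144 ≡ 144 (mod 1679)
12^4 ≡ 144^2 = 20736 ≡ 588 (mod 1679)
12^8 ≡ 588^2 = 345744 ≡ 1549 (mod 1679)
12^16 ≡ 1549^2 = 2399401 ≡ 110 (mod 1679)
12^32 ≡ 110^2 = 12100 ≡ 347 (mod 1679)
12^64 ≡ 347^2 = 120409 ≡ 1200 (mod 1679)
12^128 ≡ 1200^2 = 1440000 ≡ 1097 (mod 1679)
12^256 ≡ 1097^2 = 1203409 ≡ 1245 (mod 1679)
12^512 ≡ 1245^2 = 1550025 ≡ 308 (mod 1679)
12^1024 ≡ 308^2 = 94864 ≡ 840 (mod 1679)
1678 = 1024 + 512 + 128 + 8 + 4 + 2 in binary powers of 2.
So 12^1678 ≡ 840 · 308 · 1097 · 1549 · 588 · 144 ≡ 653 (mod 1679).
Since 653 ≠ 1, base 12 is a Fermat witness: 1679 is composite.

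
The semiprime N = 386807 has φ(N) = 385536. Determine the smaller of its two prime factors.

φ(n) = (p−1)(q−1) = n − (p+q) + 1, so p + q = 386807 − 385536 + 1 = 1272.
p and q are the roots of t² − 1272t + 386807 = 0.
Discriminant: 1272² − 4·386807 = 1617984 − 1547228 = 70756; √70756 = 266.
q = (1272 − 266)/2 = 503, p = (1272 + 266)/2 = 769.
Check: 503 · 769 = 386807.

503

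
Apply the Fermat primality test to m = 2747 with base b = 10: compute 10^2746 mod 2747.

1322

10^1 ≡ 10 (mod 2747)
10^2 ≡ 10^2 = 100 ≡ 100 (mod 2747)
10^4 ≡ 100^2 = 10000 ≡ 1759 (mod 2747)
10^8 ≡ 1759^2 = 3094081 ≡ 959 (mod 2747)
10^16 ≡ 959^2 = 919681 ≡ 2183 (mod 2747)
10^32 ≡ 2183^2 = 4765489 ≡ 2191 (mod 2747)
10^64 ≡ 2191^2 = 4800481 ≡ 1472 (mod 2747)
10^128 ≡ 1472^2 = 2166784 ≡ 2148 (mod 2747)
10^256 ≡ 2148^2 = 4613904 ≡ 1691 (mod 2747)
10^512 ≡ 1691^2 = 2859481 ≡ 2601 (mod 2747)
10^1024 ≡ 2601^2 = 6765201 ≡ 2087 (mod 2747)
10^2048 ≡ 2087^2 = 4355569 ≡ 1574 (mod 2747)
2746 = 2048 + 512 + 128 + 32 + 16 + 8 + 2 in binary powers of 2.
So 10^2746 ≡ 1574 · 2601 · 2148 · 2191 · 2183 · 959 · 100 ≡ 1322 (mod 2747).
Since 1322 ≠ 1, base 10 is a Fermat witness: 2747 is composite.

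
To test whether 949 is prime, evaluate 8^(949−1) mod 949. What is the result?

1

8^1 ≡ 8 (mod 949)
8^2 ≡ 8^2 = 64 ≡ 64 (mod 949)
8^4 ≡ 64^2 = 4096 ≡ 300 (mod 949)
8^8 ≡ 300^2 = 90000 ≡ 794 (mod 949)
8^16 ≡ 794^2 = 630436 ≡ 300 (mod 949)
8^32 ≡ 300^2 = 90000 ≡ 794 (mod 949)
8^64 ≡ 794^2 = 630436 ≡ 300 (mod 949)
8^128 ≡ 300^2 = 90000 ≡ 794 (mod 949)
8^256 ≡ 794^2 = 630436 ≡ 300 (mod 949)
8^512 ≡ 300^2 = 90000 ≡ 794 (mod 949)
948 = 512 + 256 + 128 + 32 + 16 + 4 in binary powers of 2.
So 8^948 ≡ 794 · 300 · 794 · 794 · 300 · 300 ≡ 1 (mod 949).
Since the result is 1, base 8 gives no evidence that 949 is composite.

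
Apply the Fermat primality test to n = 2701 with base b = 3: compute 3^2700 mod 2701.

1

3^1 ≡ 3 (mod 2701)
3^2 ≡ 3^2 = 9 ≡ 9 (mod 2701)
3^4 ≡ 9^2 = 81 ≡ 81 (mod 2701)
3^8 ≡ 81^2 = 6561 ≡ 1159 (mod 2701)
3^16 ≡ 1159^2 = 1343281 ≡ 884 (mod 2701)
3^32 ≡ 884^2 = 781456 ≡ 867 (mod 2701)
3^64 ≡ 867^2 = 751689 ≡ 811 (mod 2701)
3^128 ≡ 811^2 = 657721 ≡ 1378 (mod 2701)
3^256 ≡ 1378^2 = 1898884 ≡ 81 (mod 2701)
3^512 ≡ 81^2 = 6561 ≡ 1159 (mod 2701)
3^1024 ≡ 1159^2 = 1343281 ≡ 884 (mod 2701)
3^2048 ≡ 884^2 = 781456 ≡ 867 (mod 2701)
2700 = 2048 + 512 + 128 + 8 + 4 in binary powers of 2.
So 3^2700 ≡ 867 · 1159 · 1378 · 1159 · 81 ≡ 1 (mod 2701).
Since the result is 1, base 3 gives no evidence that 2701 is composite.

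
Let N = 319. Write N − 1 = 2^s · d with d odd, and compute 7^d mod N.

319 − 1 = 318 = 2^1 · 159, so d = 159.
7^1 ≡ 7 (mod 319)
7^2 ≡ 7^2 = 49 ≡ 49 (mod 319)
7^4 ≡ 49^2 = 2401 ≡ 168 (mod 319)
7^8 ≡ 168^2 = 28224 ≡ 152 (mod 319)
7^16 ≡ 152^2 = 23104 ≡ 136 (mod 319)
7^32 ≡ 136^2 = 18496 ≡ 313 (mod 319)
7^64 ≡ 313^2 = 97969 ≡ 36 (mod 319)
7^128 ≡ 36^2 = 1296 ≡ 20 (mod 319)
159 = 128 + 16 + 8 + 4 + 2 + 1 in binary powers of 2.
So 7^159 ≡ 20 · 136 · 152 · 168 · 49 · 7 ≡ 74 (mod 319).
Squaring chain: 74; never reaches −1, so base 7 is a Miller–Rabin witness that 319 is composite.

74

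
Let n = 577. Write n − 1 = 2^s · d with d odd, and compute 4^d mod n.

577 − 1 = 576 = 2^6 · 9, so d = 9.
4^1 ≡ 4 (mod 577)
4^2 ≡ 4^2 = 16 ≡ 16 (mod 577)
4^4 ≡ 16^2 = 256 ≡ 256 (mod 577)
4^8 ≡ 256^2 = 65536 ≡ 335 (mod 577)
9 = 8 + 1 in binary powers of 2.
So 4^9 ≡ 335 · 4 ≡ 186 (mod 577).
Squaring chain: 186 → 553 → 576 → 1 → 1 → 1; reaches −1, so base 4 does not prove 577 composite.

186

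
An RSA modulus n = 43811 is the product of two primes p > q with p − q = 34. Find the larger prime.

Since p = q + 34, we have 43811 = q(q + 34), so q² + 34q − 43811 = 0.
Discriminant: 34² + 4·43811 = 1156 + 175244 = 176400; √176400 = 420.
q = (−34 + 420)/2 = 193, and p = q + 34 = 227.
Check: 193 · 227 = 43811.

227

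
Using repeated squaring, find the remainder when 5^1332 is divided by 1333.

5^1 ≡ 5 (mod 1333)
5^2 ≡ 5^2 = 25 ≡ 25 (mod 1333)
5^4 ≡ 25^2 = 625 ≡ 625 (mod 1333)
5^8 ≡ 625^2 = 390625 ≡ 56 (mod 1333)
5^16 ≡ 56^2 = 3136 ≡ 470 (mod 1333)
5^32 ≡ 470^2 = 220900 ≡ 955 (mod 1333)
5^64 ≡ 955^2 = 912025 ≡ 253 (mod 1333)
5^128 ≡ 253^2 = 64009 ≡ 25 (mod 1333)
5^256 ≡ 25^2 = 625 ≡ 625 (mod 1333)
5^512 ≡ 625^2 = 390625 ≡ 56 (mod 1333)
5^1024 ≡ 56^2 = 3136 ≡ 470 (mod 1333)
1332 = 1024 + 256 + 32 + 16 + 4 in binary powers of 2.
So 5^1332 ≡ 470 · 625 · 955 · 470 · 625 ≡ 838 (mod 1333).
Since 838 ≠ 1, base 5 is a Fermat witness: 1333 is composite.

838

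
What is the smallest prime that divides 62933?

62933 is odd.
Digit sum 23, not divisible by 3.
Ends in 3: not divisible by 5.
7: 62933 = 7·8990 + 3
11: 62933 = 11·5721 + 2
13: 62933 = 13·4841

13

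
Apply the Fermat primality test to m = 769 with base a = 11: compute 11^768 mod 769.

11^1 ≡ 11 (mod 769)
11^2 ≡ 11^2 = 121 ≡ 121 (mod 769)
11^4 ≡ 121^2 = 14641 ≡ 30 (mod 769)
11^8 ≡ 30^2 = 900 ≡ 131 (mod 769)
11^16 ≡ 131^2 = 17161 ≡ 243 (mod 769)
11^32 ≡ 243^2 = 59049 ≡ 605 (mod 769)
11^64 ≡ 605^2 = 366025 ≡ 750 (mod 769)
11^128 ≡ 750^2 = 562500 ≡ 361 (mod 769)
11^256 ≡ 361^2 = 130321 ≡ 360 (mod 769)
11^512 ≡ 360^2 = 129600 ≡ 408 (mod 769)
768 = 512 + 256 in binary powers of 2.
So 11^768 ≡ 408 · 360 ≡ 1 (mod 769).
Since the result is 1, base 11 gives no evidence that 769 is composite.

1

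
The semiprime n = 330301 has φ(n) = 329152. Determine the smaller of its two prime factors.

557

φ(n) = (p−1)(q−1) = n − (p+q) + 1, so p + q = 330301 − 329152 + 1 = 1150.
p and q are the roots of t² − 1150t + 330301 = 0.
Discriminant: 1150² − 4·330301 = 1322500 − 1321204 = 1296; √1296 = 36.
q = (1150 − 36)/2 = 557, p = (1150 + 36)/2 = 593.
Check: 557 · 593 = 330301.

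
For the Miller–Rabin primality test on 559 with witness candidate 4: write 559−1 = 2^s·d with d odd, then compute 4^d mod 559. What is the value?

559 − 1 = 558 = 2^1 · 279, so d = 279.
4^1 ≡ 4 (mod 559)
4^2 ≡ 4^2 = 16 ≡ 16 (mod 559)
4^4 ≡ 16^2 = 256 ≡ 256 (mod 559)
4^8 ≡ 256^2 = 65536 ≡ 133 (mod 559)
4^16 ≡ 133^2 = 17689 ≡ 360 (mod 559)
4^32 ≡ 360^2 = 129600 ≡ 471 (mod 559)
4^64 ≡ 471^2 = 221841 ≡ 477 (mod 559)
4^128 ≡ 477^2 = 227529 ≡ 16 (mod 559)
4^256 ≡ 16^2 = 256 ≡ 256 (mod 559)
279 = 256 + 16 + 4 + 2 + 1 in binary powers of 2.
So 4^279 ≡ 256 · 360 · 256 · 16 · 4 ≡ 441 (mod 559).
Squaring chain: 441; never reaches −1, so base 4 is a Miller–Rabin witness that 559 is composite.

441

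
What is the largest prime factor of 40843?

40843 = 11 · 3713
3713 = 47 · 79
79 is prime.
So 40843 = 11 · 47 · 79; the largest prime factor is 79.

79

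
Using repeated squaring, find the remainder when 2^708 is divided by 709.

1

2^1 ≡ 2 (mod 709)
2^2 ≡ 2^2 = 4 ≡ 4 (mod 709)
2^4 ≡ 4^2 = 16 ≡ 16 (mod 709)
2^8 ≡ 16^2 = 256 ≡ 256 (mod 709)
2^16 ≡ 256^2 = 65536 ≡ 308 (mod 709)
2^32 ≡ 308^2 = 94864 ≡ 567 (mod 709)
2^64 ≡ 567^2 = 321489 ≡ 312 (mod 709)
2^128 ≡ 312^2 = 97344 ≡ 211 (mod 709)
2^256 ≡ 211^2 = 44521 ≡ 563 (mod 709)
2^512 ≡ 563^2 = 316969 ≡ 46 (mod 709)
708 = 512 + 128 + 64 + 4 in binary powers of 2.
So 2^708 ≡ 46 · 211 · 312 · 16 ≡ 1 (mod 709).
Since the result is 1, base 2 gives no evidence that 709 is composite.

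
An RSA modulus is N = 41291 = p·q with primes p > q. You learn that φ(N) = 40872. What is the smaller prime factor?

φ(n) = (p−1)(q−1) = n − (p+q) + 1, so p + q = 41291 − 40872 + 1 = 420.
p and q are the roots of t² − 420t + 41291 = 0.
Discriminant: 420² − 4·41291 = 176400 − 165164 = 11236; √11236 = 106.
q = (420 − 106)/2 = 157, p = (420 + 106)/2 = 263.
Check: 157 · 263 = 41291.

157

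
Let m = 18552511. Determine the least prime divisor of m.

18552511 is odd.
Digit sum 28, not divisible by 3.
Ends in 1: not divisible by 5.
7: 18552511 = 7·2650358 + 5
11: 18552511 = 11·1686591 + 10
13: 18552511 = 13·1427116 + 3
17: 18552511 = 17·1091324 + 3
19: 18552511 = 19·976447 + 18
23: 18552511 = 23·806630 + 21
29: 18552511 = 29·639741 + 22
31: 18552511 = 31·598468 + 3
37: 18552511 = 37·501419 + 8
41: 18552511 = 41·452500 + 11
43: 18552511 = 43·431453 + 32
47: 18552511 = 47·394734 + 13
53: 18552511 = 53·350047 + 20
59: 18552511 = 59·314449 + 20
61: 18552511 = 61·304139 + 32
67: 18552511 = 67·276903 + 10
71: 18552511 = 71·261302 + 69
73: 18552511 = 73·254143 + 72
79: 18552511 = 79·234841 + 72
83: 18552511 = 83·223524 + 19
89: 18552511 = 89·208455 + 16
97: 18552511 = 97·191263

97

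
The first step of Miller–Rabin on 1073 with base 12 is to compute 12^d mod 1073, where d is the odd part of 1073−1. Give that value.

423

1073 − 1 = 1072 = 2^4 · 67, so d = 67.
12^1 ≡ 12 (mod 1073)
12^2 ≡ 12^2 = 144 ≡ 144 (mod 1073)
12^4 ≡ 144^2 = 20736 ≡ 349 (mod 1073)
12^8 ≡ 349^2 = 121801 ≡ 552 (mod 1073)
12^16 ≡ 552^2 = 304704 ≡ 1045 (mod 1073)
12^32 ≡ 1045^2 = 1092025 ≡ 784 (mod 1073)
12^64 ≡ 784^2 = 614656 ≡ 900 (mod 1073)
67 = 64 + 2 + 1 in binary powers of 2.
So 12^67 ≡ 900 · 144 · 12 ≡ 423 (mod 1073).
Squaring chain: 423 → 811 → 1045 → 784; never reaches −1, so base 12 is a Miller–Rabin witness that 1073 is composite.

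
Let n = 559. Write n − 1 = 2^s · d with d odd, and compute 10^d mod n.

559 − 1 = 558 = 2^1 · 279, so d = 279.
10^1 ≡ 10 (mod 559)
10^2 ≡ 10^2 = 100 ≡ 100 (mod 559)
10^4 ≡ 100^2 = 10000 ≡ 497 (mod 559)
10^8 ≡ 497^2 = 247009 ≡ 490 (mod 559)
10^16 ≡ 490^2 = 240100 ≡ 289 (mod 559)
10^32 ≡ 289^2 = 83521 ≡ 230 (mod 559)
10^64 ≡ 230^2 = 52900 ≡ 354 (mod 559)
10^128 ≡ 354^2 = 125316 ≡ 100 (mod 559)
10^256 ≡ 100^2 = 10000 ≡ 497 (mod 559)
279 = 256 + 16 + 4 + 2 + 1 in binary powers of 2.
So 10^279 ≡ 497 · 289 · 497 · 100 · 10 ≡ 207 (mod 559).
Squaring chain: 207; never reaches −1, so base 10 is a Miller–Rabin witness that 559 is composite.

207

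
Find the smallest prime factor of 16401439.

97

16401439 is odd.
Digit sum 28, not divisible by 3.
Ends in 9: not divisible by 5.
7: 16401439 = 7·2343062 + 5
11: 16401439 = 11·1491039 + 10
13: 16401439 = 13·1261649 + 2
17: 16401439 = 17·964790 + 9
19: 16401439 = 19·863233 + 12
23: 16401439 = 23·713106 + 1
29: 16401439 = 29·565566 + 25
31: 16401439 = 31·529078 + 21
37: 16401439 = 37·443282 + 5
41: 16401439 = 41·400035 + 4
43: 16401439 = 43·381428 + 35
47: 16401439 = 47·348966 + 37
53: 16401439 = 53·309461 + 6
59: 16401439 = 59·277990 + 29
61: 16401439 = 61·268876 + 3
67: 16401439 = 67·244797 + 40
71: 16401439 = 71·231006 + 13
73: 16401439 = 73·224677 + 18
79: 16401439 = 79·207613 + 12
83: 16401439 = 83·197607 + 58
89: 16401439 = 89·184285 + 74
97: 16401439 = 97·169087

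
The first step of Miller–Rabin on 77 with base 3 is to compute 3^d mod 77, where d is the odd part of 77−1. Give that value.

77 − 1 = 76 = 2^2 · 19, so d = 19.
3^1 ≡ 3 (mod 77)
3^2 ≡ 3^2 = 9 ≡ 9 (mod 77)
3^4 ≡ 9^2 = 81 ≡ 4 (mod 77)
3^8 ≡ 4^2 = 16 ≡ 16 (mod 77)
3^16 ≡ 16^2 = 256 ≡ 25 (mod 77)
19 = 16 + 2 + 1 in binary powers of 2.
So 3^19 ≡ 25 · 9 · 3 ≡ 59 (mod 77).
Squaring chain: 59 → 16; never reaches −1, so base 3 is a Miller–Rabin witness that 77 is composite.

59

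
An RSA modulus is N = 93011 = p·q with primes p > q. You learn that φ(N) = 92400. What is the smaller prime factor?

φ(n) = (p−1)(q−1) = n − (p+q) + 1, so p + q = 93011 − 92400 + 1 = 612.
p and q are the roots of t² − 612t + 93011 = 0.
Discriminant: 612² − 4·93011 = 374544 − 372044 = 2500; √2500 = 50.
q = (612 − 50)/2 = 281, p = (612 + 50)/2 = 331.
Check: 281 · 331 = 93011.

281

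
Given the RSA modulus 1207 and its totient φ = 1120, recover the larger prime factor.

71

φ(n) = (p−1)(q−1) = n − (p+q) + 1, so p + q = 1207 − 1120 + 1 = 88.
p and q are the roots of t² − 88t + 1207 = 0.
Discriminant: 88² − 4·1207 = 7744 − 4828 = 2916; √2916 = 54.
q = (88 − 54)/2 = 17, p = (88 + 54)/2 = 71.
Check: 17 · 71 = 1207.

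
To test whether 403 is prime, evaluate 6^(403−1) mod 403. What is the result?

311

6^1 ≡ 6 (mod 403)
6^2 ≡ 6^2 = 36 ≡ 36 (mod 403)
6^4 ≡ 36^2 = 1296 ≡ 87 (mod 403)
6^8 ≡ 87^2 = 7569 ≡ 315 (mod 403)
6^16 ≡ 315^2 = 99225 ≡ 87 (mod 403)
6^32 ≡ 87^2 = 7569 ≡ 315 (mod 403)
6^64 ≡ 315^2 = 99225 ≡ 87 (mod 403)
6^128 ≡ 87^2 = 7569 ≡ 315 (mod 403)
6^256 ≡ 315^2 = 99225 ≡ 87 (mod 403)
402 = 256 + 128 + 16 + 2 in binary powers of 2.
So 6^402 ≡ 87 · 315 · 87 · 36 ≡ 311 (mod 403).
Since 311 ≠ 1, base 6 is a Fermat witness: 403 is composite.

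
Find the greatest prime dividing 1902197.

89

1902197 = 11 · 172927
172927 = 29 · 5963
5963 = 67 · 89
89 is prime.
So 1902197 = 11 · 29 · 67 · 89; the largest prime factor is 89.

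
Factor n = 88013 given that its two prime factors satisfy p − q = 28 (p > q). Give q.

283

Since p = q + 28, we have 88013 = q(q + 28), so q² + 28q − 88013 = 0.
Discriminant: 28² + 4·88013 = 784 + 352052 = 352836; √352836 = 594.
q = (−28 + 594)/2 = 283, and p = q + 28 = 311.
Check: 283 · 311 = 88013.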